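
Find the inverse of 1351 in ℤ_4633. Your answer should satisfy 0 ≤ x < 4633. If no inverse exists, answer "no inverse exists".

Extended Euclidean algorithm:
4633 = 3·1351 + 580
1351 = 2·580 + 191
580 = 3·191 + 7
191 = 27·7 + 2
7 = 3·2 + 1
2 = 2·1 + 0
gcd = 1, so the inverse exists. Back-substitute:
1 = 7 − 3·2
1 = −3·191 + 82·7
1 = 82·580 − 249·191
1 = −249·1351 + 580·580
1 = 580·4633 − 1989·1351
So 1351·(-1989) ≡ 1 (mod 4633), and -1989 ≡ 2644 (mod 4633).

2644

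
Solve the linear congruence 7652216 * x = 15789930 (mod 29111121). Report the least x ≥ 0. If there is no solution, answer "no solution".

First find gcd(7652216, 29111121):
29111121 = 3·7652216 + 6154473
7652216 = 1·6154473 + 1497743
6154473 = 4·1497743 + 163501
1497743 = 9·163501 + 26234
163501 = 6·26234 + 6097
26234 = 4·6097 + 1846
6097 = 3·1846 + 559
1846 = 3·559 + 169
559 = 3·169 + 52
169 = 3·52 + 13
52 = 4·13 + 0
gcd = 13 and 13 | 15789930, so solutions exist. Divide through by 13: 588632x ≡ 1214610 (mod 2239317).
Now find 588632⁻¹ mod 2239317:
2239317 = 3·588632 + 473421
588632 = 1·473421 + 115211
473421 = 4·115211 + 12577
115211 = 9·12577 + 2018
12577 = 6·2018 + 469
2018 = 4·469 + 142
469 = 3·142 + 43
142 = 3·43 + 13
43 = 3·13 + 4
13 = 3·4 + 1
4 = 4·1 + 0
Back-substitute:
1 = 13 − 3·4
1 = −3·43 + 10·13
1 = 10·142 − 33·43
1 = −33·469 + 109·142
1 = 109·2018 − 469·469
1 = −469·12577 + 2923·2018
1 = 2923·115211 − 26776·12577
1 = −26776·473421 + 110027·115211
1 = 110027·588632 − 136803·473421
1 = −136803·2239317 + 520436·588632
So 588632⁻¹ ≡ 520436 (mod 2239317).
Then x ≡ 520436·1214610 ≡ 1170615 (mod 2239317); the smallest non-negative solution is x = 1170615.

1170615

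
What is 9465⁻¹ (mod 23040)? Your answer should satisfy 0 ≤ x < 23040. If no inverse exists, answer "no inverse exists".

no inverse exists

Compute gcd(9465, 23040):
23040 = 2·9465 + 4110
9465 = 2·4110 + 1245
4110 = 3·1245 + 375
1245 = 3·375 + 120
375 = 3·120 + 15
120 = 8·15 + 0
The gcd is 15, not 1, hence no inverse exists.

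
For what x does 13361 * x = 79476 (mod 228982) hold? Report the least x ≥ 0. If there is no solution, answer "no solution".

First find gcd(13361, 228982):
228982 = 17·13361 + 1845
13361 = 7·1845 + 446
1845 = 4·446 + 61
446 = 7·61 + 19
61 = 3·19 + 4
19 = 4·4 + 3
4 = 1·3 + 1
3 = 3·1 + 0
gcd = 1, so a unique solution mod 228982 exists.
Back-substitute for the Bézout coefficients:
1 = 4 − 3
1 = −19 + 5·4
1 = 5·61 − 16·19
1 = −16·446 + 117·61
1 = 117·1845 − 484·446
1 = −484·13361 + 3505·1845
1 = 3505·228982 − 60069·13361
So 13361·(-60069) ≡ 1 (mod 228982), giving 13361⁻¹ ≡ 168913.
x ≡ 13361⁻¹·79476 ≡ 168913·79476 ≡ 1874 (mod 228982).

1874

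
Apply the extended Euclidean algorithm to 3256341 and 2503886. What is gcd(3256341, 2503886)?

Euclidean algorithm:
3256341 = 1·2503886 + 752455
2503886 = 3·752455 + 246521
752455 = 3·246521 + 12892
246521 = 19·12892 + 1573
12892 = 8·1573 + 308
1573 = 5·308 + 33
308 = 9·33 + 11
33 = 3·11 + 0
gcd(3256341, 2503886) = 11.
Working backward:
11 = 308 − 9·33
11 = −9·1573 + 46·308
11 = 46·12892 − 377·1573
11 = −377·246521 + 7209·12892
11 = 7209·752455 − 22004·246521
11 = −22004·2503886 + 73221·752455
11 = 73221·3256341 − 95225·2503886
So 11 = (73221)·3256341 + (-95225)·2503886.

11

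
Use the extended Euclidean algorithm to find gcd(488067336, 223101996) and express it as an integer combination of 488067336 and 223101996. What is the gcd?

Repeated division:
488067336 = 2·223101996 + 41863344
223101996 = 5·41863344 + 13785276
41863344 = 3·13785276 + 507516
13785276 = 27·507516 + 82344
507516 = 6·82344 + 13452
82344 = 6·13452 + 1632
13452 = 8·1632 + 396
1632 = 4·396 + 48
396 = 8·48 + 12
48 = 4·12 + 0
gcd(488067336, 223101996) = 12.
Express as a combination:
12 = 396 − 8·48
12 = −8·1632 + 33·396
12 = 33·13452 − 272·1632
12 = −272·82344 + 1665·13452
12 = 1665·507516 − 10262·82344
12 = −10262·13785276 + 278739·507516
12 = 278739·41863344 − 846479·13785276
12 = −846479·223101996 + 4511134·41863344
12 = 4511134·488067336 − 9868747·223101996
So 12 = (4511134)·488067336 + (-9868747)·223101996.

12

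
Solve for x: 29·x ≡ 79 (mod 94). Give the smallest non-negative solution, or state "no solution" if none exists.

First find gcd(29, 94):
94 = 3·29 + 7
29 = 4·7 + 1
7 = 7·1 + 0
gcd = 1, so a unique solution mod 94 exists.
Back-substitute for the Bézout coefficients:
1 = 29 − 4·7
1 = −4·94 + 13·29
So 29·(13) ≡ 1 (mod 94), giving 29⁻¹ ≡ 13.
x ≡ 29⁻¹·79 ≡ 13·79 ≡ 87 (mod 94).

87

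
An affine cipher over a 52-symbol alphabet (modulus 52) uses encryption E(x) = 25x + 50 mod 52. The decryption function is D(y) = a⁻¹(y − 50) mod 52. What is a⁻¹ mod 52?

25

Apply the Euclidean algorithm to 52 and 25:
52 = 2×25 + 2
25 = 12×2 + 1
2 = 2×1 + 0
Since gcd(25, 52) = 1, back-substitute to write 1 as a combination:
1 = 25 − 12·2
1 = −12·52 + 25·25
So 25·25 ≡ 1 (mod 52).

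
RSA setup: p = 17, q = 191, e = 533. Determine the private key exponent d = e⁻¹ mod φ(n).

φ(n) = (p−1)(q−1) = 16·190 = 3040.
Need d with 533·d ≡ 1 (mod 3040). Apply the extended Euclidean algorithm:
3040 = 5×533 + 375
533 = 1×375 + 158
375 = 2×158 + 59
158 = 2×59 + 40
59 = 1×40 + 19
40 = 2×19 + 2
19 = 9×2 + 1
2 = 2×1 + 0
Back-substitute:
1 = 19 − 9·2
1 = −9·40 + 19·19
1 = 19·59 − 28·40
1 = −28·158 + 75·59
1 = 75·375 − 178·158
1 = −178·533 + 253·375
1 = 253·3040 − 1443·533
So 533·(-1443) ≡ 1 (mod 3040), hence d ≡ -1443 ≡ 1597 (mod 3040).

1597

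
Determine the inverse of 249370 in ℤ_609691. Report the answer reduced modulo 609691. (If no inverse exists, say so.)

Apply the Euclidean algorithm to 609691 and 249370:
609691 = 2×249370 + 110951
249370 = 2×110951 + 27468
110951 = 4×27468 + 1079
27468 = 25×1079 + 493
1079 = 2×493 + 93
493 = 5×93 + 28
93 = 3×28 + 9
28 = 3×9 + 1
9 = 9×1 + 0
gcd = 1, so the inverse exists. Back-substitute:
1 = 28 − 3·9
1 = −3·93 + 10·28
1 = 10·493 − 53·93
1 = −53·1079 + 116·493
1 = 116·27468 − 2953·1079
1 = −2953·110951 + 11928·27468
1 = 11928·249370 − 26809·110951
1 = −26809·609691 + 65546·249370
So 249370·65546 ≡ 1 (mod 609691).

65546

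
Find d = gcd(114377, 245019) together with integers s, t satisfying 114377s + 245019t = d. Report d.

1

Repeated division:
245019 = 2×114377 + 16265
114377 = 7×16265 + 522
16265 = 31×522 + 83
522 = 6×83 + 24
83 = 3×24 + 11
24 = 2×11 + 2
11 = 5×2 + 1
2 = 2×1 + 0
gcd(114377, 245019) = 1.
Working backward:
1 = 11 − 5·2
1 = −5·24 + 11·11
1 = 11·83 − 38·24
1 = −38·522 + 239·83
1 = 239·16265 − 7447·522
1 = −7447·114377 + 52368·16265
1 = 52368·245019 − 112183·114377
So 1 = (52368)·245019 + (-112183)·114377.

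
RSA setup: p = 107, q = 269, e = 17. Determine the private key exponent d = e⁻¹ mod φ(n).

26737

φ(n) = (p−1)(q−1) = 106·268 = 28408.
Need d with 17·d ≡ 1 (mod 28408). Apply the extended Euclidean algorithm:
28408 = 1671·17 + 1
17 = 17·1 + 0
Back-substitute:
1 = 28408 − 1671·17
So 17·(-1671) ≡ 1 (mod 28408), hence d ≡ -1671 ≡ 26737 (mod 28408).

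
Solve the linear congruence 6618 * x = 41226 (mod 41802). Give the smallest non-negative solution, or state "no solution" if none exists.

First find gcd(6618, 41802):
41802 = 6×6618 + 2094
6618 = 3×2094 + 336
2094 = 6×336 + 78
336 = 4×78 + 24
78 = 3×24 + 6
24 = 4×6 + 0
gcd = 6 and 6 | 41226, so solutions exist. Divide through by 6: 1103x ≡ 6871 (mod 6967).
Now find 1103⁻¹ mod 6967:
6967 = 6×1103 + 349
1103 = 3×349 + 56
349 = 6×56 + 13
56 = 4×13 + 4
13 = 3×4 + 1
4 = 4×1 + 0
Back-substitute:
1 = 13 − 3·4
1 = −3·56 + 13·13
1 = 13·349 − 81·56
1 = −81·1103 + 256·349
1 = 256·6967 − 1617·1103
So 1103·(-1617) ≡ 1 (mod 6967), i.e. 1103⁻¹ ≡ 5350.
Then x ≡ 5350·6871 ≡ 1958 (mod 6967); the smallest non-negative solution is x = 1958.

1958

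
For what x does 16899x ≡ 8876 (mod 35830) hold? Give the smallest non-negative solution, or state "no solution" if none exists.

First find gcd(16899, 35830):
35830 = 2*16899 + 2032
16899 = 8*2032 + 643
2032 = 3*643 + 103
643 = 6*103 + 25
103 = 4*25 + 3
25 = 8*3 + 1
3 = 3*1 + 0
gcd = 1, so a unique solution mod 35830 exists.
Back-substitute for the Bézout coefficients:
1 = 25 − 8·3
1 = −8·103 + 33·25
1 = 33·643 − 206·103
1 = −206·2032 + 651·643
1 = 651·16899 − 5414·2032
1 = −5414·35830 + 11479·16899
So 16899·(11479) ≡ 1 (mod 35830), giving 16899⁻¹ ≡ 11479.
x ≡ 16899⁻¹·8876 ≡ 11479·8876 ≡ 22914 (mod 35830).

22914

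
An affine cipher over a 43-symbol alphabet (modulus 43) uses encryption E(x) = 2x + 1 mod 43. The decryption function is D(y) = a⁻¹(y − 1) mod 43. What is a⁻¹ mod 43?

22

Run Euclid on (43, 2):
43 = 21·2 + 1
2 = 2·1 + 0
The gcd is 1. Working backward:
1 = 43 − 21·2
Thus 2·(-21) ≡ 1 (mod 43); reducing, -21 mod 43 = 22.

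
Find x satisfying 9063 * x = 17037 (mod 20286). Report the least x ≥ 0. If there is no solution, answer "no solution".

2041

First find gcd(9063, 20286):
20286 = 2×9063 + 2160
9063 = 4×2160 + 423
2160 = 5×423 + 45
423 = 9×45 + 18
45 = 2×18 + 9
18 = 2×9 + 0
gcd = 9 and 9 | 17037, so solutions exist. Divide through by 9: 1007x ≡ 1893 (mod 2254).
Now find 1007⁻¹ mod 2254:
2254 = 2×1007 + 240
1007 = 4×240 + 47
240 = 5×47 + 5
47 = 9×5 + 2
5 = 2×2 + 1
2 = 2×1 + 0
Back-substitute:
1 = 5 − 2·2
1 = −2·47 + 19·5
1 = 19·240 − 97·47
1 = −97·1007 + 407·240
1 = 407·2254 − 911·1007
So 1007·(-911) ≡ 1 (mod 2254), i.e. 1007⁻¹ ≡ 1343.
Then x ≡ 1343·1893 ≡ 2041 (mod 2254); the smallest non-negative solution is x = 2041.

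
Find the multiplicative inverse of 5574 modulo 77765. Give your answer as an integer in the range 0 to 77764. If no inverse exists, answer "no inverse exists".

Run Euclid on (77765, 5574):
77765 = 13·5574 + 5303
5574 = 1·5303 + 271
5303 = 19·271 + 154
271 = 1·154 + 117
154 = 1·117 + 37
117 = 3·37 + 6
37 = 6·6 + 1
6 = 6·1 + 0
gcd = 1, so the inverse exists. Back-substitute:
1 = 37 − 6·6
1 = −6·117 + 19·37
1 = 19·154 − 25·117
1 = −25·271 + 44·154
1 = 44·5303 − 861·271
1 = −861·5574 + 905·5303
1 = 905·77765 − 12626·5574
Thus 5574·(-12626) ≡ 1 (mod 77765); reducing, -12626 mod 77765 = 65139.

65139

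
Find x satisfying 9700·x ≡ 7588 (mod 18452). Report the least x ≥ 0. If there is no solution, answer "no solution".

1106

First find gcd(9700, 18452):
18452 = 1*9700 + 8752
9700 = 1*8752 + 948
8752 = 9*948 + 220
948 = 4*220 + 68
220 = 3*68 + 16
68 = 4*16 + 4
16 = 4*4 + 0
gcd = 4 and 4 | 7588, so solutions exist. Divide through by 4: 2425x ≡ 1897 (mod 4613).
Now find 2425⁻¹ mod 4613:
4613 = 1*2425 + 2188
2425 = 1*2188 + 237
2188 = 9*237 + 55
237 = 4*55 + 17
55 = 3*17 + 4
17 = 4*4 + 1
4 = 4*1 + 0
Back-substitute:
1 = 17 − 4·4
1 = −4·55 + 13·17
1 = 13·237 − 56·55
1 = −56·2188 + 517·237
1 = 517·2425 − 573·2188
1 = −573·4613 + 1090·2425
So 2425⁻¹ ≡ 1090 (mod 4613).
Then x ≡ 1090·1897 ≡ 1106 (mod 4613); the smallest non-negative solution is x = 1106.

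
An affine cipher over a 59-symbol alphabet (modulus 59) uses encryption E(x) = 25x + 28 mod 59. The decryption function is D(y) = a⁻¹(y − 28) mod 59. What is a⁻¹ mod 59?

26

Apply the Euclidean algorithm to 59 and 25:
59 = 2·25 + 9
25 = 2·9 + 7
9 = 1·7 + 2
7 = 3·2 + 1
2 = 2·1 + 0
The gcd is 1. Working backward:
1 = 7 − 3·2
1 = −3·9 + 4·7
1 = 4·25 − 11·9
1 = −11·59 + 26·25
So 25·26 ≡ 1 (mod 59).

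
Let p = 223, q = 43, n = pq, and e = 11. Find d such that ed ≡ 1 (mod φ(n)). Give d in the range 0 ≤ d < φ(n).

2543

φ(n) = (p−1)(q−1) = 222·42 = 9324.
Need d with 11·d ≡ 1 (mod 9324). Apply the extended Euclidean algorithm:
9324 = 847×11 + 7
11 = 1×7 + 4
7 = 1×4 + 3
4 = 1×3 + 1
3 = 3×1 + 0
Back-substitute:
1 = 4 − 3
1 = −7 + 2·4
1 = 2·11 − 3·7
1 = −3·9324 + 2543·11
So 11·2543 ≡ 1 (mod 9324), hence d = 2543.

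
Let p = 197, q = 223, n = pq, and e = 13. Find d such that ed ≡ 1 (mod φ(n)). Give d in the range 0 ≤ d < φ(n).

40165

φ(n) = (p−1)(q−1) = 196·222 = 43512.
Need d with 13·d ≡ 1 (mod 43512). Apply the extended Euclidean algorithm:
43512 = 3347×13 + 1
13 = 13×1 + 0
Back-substitute:
1 = 43512 − 3347·13
So 13·(-3347) ≡ 1 (mod 43512), hence d ≡ -3347 ≡ 40165 (mod 43512).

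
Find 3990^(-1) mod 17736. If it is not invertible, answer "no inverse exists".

no inverse exists

Compute gcd(3990, 17736):
17736 = 4×3990 + 1776
3990 = 2×1776 + 438
1776 = 4×438 + 24
438 = 18×24 + 6
24 = 4×6 + 0
The gcd is 6, not 1, hence no inverse exists.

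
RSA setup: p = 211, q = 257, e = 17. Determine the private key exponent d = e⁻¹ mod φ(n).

φ(n) = (p−1)(q−1) = 210·256 = 53760.
Need d with 17·d ≡ 1 (mod 53760). Apply the extended Euclidean algorithm:
53760 = 3162*17 + 6
17 = 2*6 + 5
6 = 1*5 + 1
5 = 5*1 + 0
Back-substitute:
1 = 6 − 5
1 = −17 + 3·6
1 = 3·53760 − 9487·17
So 17·(-9487) ≡ 1 (mod 53760), hence d ≡ -9487 ≡ 44273 (mod 53760).

44273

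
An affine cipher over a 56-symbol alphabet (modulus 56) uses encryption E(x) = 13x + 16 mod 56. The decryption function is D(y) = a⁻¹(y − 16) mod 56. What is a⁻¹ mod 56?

gcd(56, 13) by repeated division:
56 = 4*13 + 4
13 = 3*4 + 1
4 = 4*1 + 0
The gcd is 1. Working backward:
1 = 13 − 3·4
1 = −3·56 + 13·13
So 13·13 ≡ 1 (mod 56).

13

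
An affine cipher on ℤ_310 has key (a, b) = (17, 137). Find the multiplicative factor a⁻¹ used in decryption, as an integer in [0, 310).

73

gcd(310, 17) by repeated division:
310 = 18·17 + 4
17 = 4·4 + 1
4 = 4·1 + 0
Since gcd(17, 310) = 1, back-substitute to write 1 as a combination:
1 = 17 − 4·4
1 = −4·310 + 73·17
So 17·73 ≡ 1 (mod 310).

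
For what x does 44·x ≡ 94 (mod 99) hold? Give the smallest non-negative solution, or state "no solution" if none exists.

no solution

gcd(44, 99):
99 = 2*44 + 11
44 = 4*11 + 0
gcd = 11, but 11 ∤ 94, so the congruence has no solution.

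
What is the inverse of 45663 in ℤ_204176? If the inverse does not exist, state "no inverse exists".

Apply the Euclidean algorithm to 204176 and 45663:
204176 = 4·45663 + 21524
45663 = 2·21524 + 2615
21524 = 8·2615 + 604
2615 = 4·604 + 199
604 = 3·199 + 7
199 = 28·7 + 3
7 = 2·3 + 1
3 = 3·1 + 0
gcd = 1, so the inverse exists. Back-substitute:
1 = 7 − 2·3
1 = −2·199 + 57·7
1 = 57·604 − 173·199
1 = −173·2615 + 749·604
1 = 749·21524 − 6165·2615
1 = −6165·45663 + 13079·21524
1 = 13079·204176 − 58481·45663
Thus 45663·(-58481) ≡ 1 (mod 204176); reducing, -58481 mod 204176 = 145695.

145695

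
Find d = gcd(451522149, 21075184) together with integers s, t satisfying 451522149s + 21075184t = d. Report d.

13

Euclidean algorithm:
451522149 = 21×21075184 + 8943285
21075184 = 2×8943285 + 3188614
8943285 = 2×3188614 + 2566057
3188614 = 1×2566057 + 622557
2566057 = 4×622557 + 75829
622557 = 8×75829 + 15925
75829 = 4×15925 + 12129
15925 = 1×12129 + 3796
12129 = 3×3796 + 741
3796 = 5×741 + 91
741 = 8×91 + 13
91 = 7×13 + 0
gcd(451522149, 21075184) = 13.
Working backward:
13 = 741 − 8·91
13 = −8·3796 + 41·741
13 = 41·12129 − 131·3796
13 = −131·15925 + 172·12129
13 = 172·75829 − 819·15925
13 = −819·622557 + 6724·75829
13 = 6724·2566057 − 27715·622557
13 = −27715·3188614 + 34439·2566057
13 = 34439·8943285 − 96593·3188614
13 = −96593·21075184 + 227625·8943285
13 = 227625·451522149 − 4876718·21075184
So 13 = (227625)·451522149 + (-4876718)·21075184.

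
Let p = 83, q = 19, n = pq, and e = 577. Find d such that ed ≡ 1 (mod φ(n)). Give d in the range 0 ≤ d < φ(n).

793

φ(n) = (p−1)(q−1) = 82·18 = 1476.
Need d with 577·d ≡ 1 (mod 1476). Apply the extended Euclidean algorithm:
1476 = 2*577 + 322
577 = 1*322 + 255
322 = 1*255 + 67
255 = 3*67 + 54
67 = 1*54 + 13
54 = 4*13 + 2
13 = 6*2 + 1
2 = 2*1 + 0
Back-substitute:
1 = 13 − 6·2
1 = −6·54 + 25·13
1 = 25·67 − 31·54
1 = −31·255 + 118·67
1 = 118·322 − 149·255
1 = −149·577 + 267·322
1 = 267·1476 − 683·577
So 577·(-683) ≡ 1 (mod 1476), hence d ≡ -683 ≡ 793 (mod 1476).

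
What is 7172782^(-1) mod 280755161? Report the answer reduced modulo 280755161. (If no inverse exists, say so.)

9671728

gcd(280755161, 7172782) by repeated division:
280755161 = 39*7172782 + 1016663
7172782 = 7*1016663 + 56141
1016663 = 18*56141 + 6125
56141 = 9*6125 + 1016
6125 = 6*1016 + 29
1016 = 35*29 + 1
29 = 29*1 + 0
gcd = 1, so the inverse exists. Back-substitute:
1 = 1016 − 35·29
1 = −35·6125 + 211·1016
1 = 211·56141 − 1934·6125
1 = −1934·1016663 + 35023·56141
1 = 35023·7172782 − 247095·1016663
1 = −247095·280755161 + 9671728·7172782
So 7172782·9671728 ≡ 1 (mod 280755161).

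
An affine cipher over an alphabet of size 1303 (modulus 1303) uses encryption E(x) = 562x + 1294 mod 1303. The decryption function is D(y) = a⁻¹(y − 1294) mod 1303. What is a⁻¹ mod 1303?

313

gcd(1303, 562) by repeated division:
1303 = 2·562 + 179
562 = 3·179 + 25
179 = 7·25 + 4
25 = 6·4 + 1
4 = 4·1 + 0
Since gcd(562, 1303) = 1, back-substitute to write 1 as a combination:
1 = 25 − 6·4
1 = −6·179 + 43·25
1 = 43·562 − 135·179
1 = −135·1303 + 313·562
So 562·313 ≡ 1 (mod 1303).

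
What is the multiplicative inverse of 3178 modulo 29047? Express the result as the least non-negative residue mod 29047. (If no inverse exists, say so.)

gcd(29047, 3178) by repeated division:
29047 = 9×3178 + 445
3178 = 7×445 + 63
445 = 7×63 + 4
63 = 15×4 + 3
4 = 1×3 + 1
3 = 3×1 + 0
Since gcd(3178, 29047) = 1, back-substitute to write 1 as a combination:
1 = 4 − 3
1 = −63 + 16·4
1 = 16·445 − 113·63
1 = −113·3178 + 807·445
1 = 807·29047 − 7376·3178
Thus 3178·(-7376) ≡ 1 (mod 29047); reducing, -7376 mod 29047 = 21671.

21671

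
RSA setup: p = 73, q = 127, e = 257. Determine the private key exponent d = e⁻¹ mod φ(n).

φ(n) = (p−1)(q−1) = 72·126 = 9072.
Need d with 257·d ≡ 1 (mod 9072). Apply the extended Euclidean algorithm:
9072 = 35×257 + 77
257 = 3×77 + 26
77 = 2×26 + 25
26 = 1×25 + 1
25 = 25×1 + 0
Back-substitute:
1 = 26 − 25
1 = −77 + 3·26
1 = 3·257 − 10·77
1 = −10·9072 + 353·257
So 257·353 ≡ 1 (mod 9072), hence d = 353.

353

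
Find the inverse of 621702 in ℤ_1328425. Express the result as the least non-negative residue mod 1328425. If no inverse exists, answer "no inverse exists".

Apply the Euclidean algorithm to 1328425 and 621702:
1328425 = 2*621702 + 85021
621702 = 7*85021 + 26555
85021 = 3*26555 + 5356
26555 = 4*5356 + 5131
5356 = 1*5131 + 225
5131 = 22*225 + 181
225 = 1*181 + 44
181 = 4*44 + 5
44 = 8*5 + 4
5 = 1*4 + 1
4 = 4*1 + 0
gcd = 1, so the inverse exists. Back-substitute:
1 = 5 − 4
1 = −44 + 9·5
1 = 9·181 − 37·44
1 = −37·225 + 46·181
1 = 46·5131 − 1049·225
1 = −1049·5356 + 1095·5131
1 = 1095·26555 − 5429·5356
1 = −5429·85021 + 17382·26555
1 = 17382·621702 − 127103·85021
1 = −127103·1328425 + 271588·621702
So 621702·271588 ≡ 1 (mod 1328425).

271588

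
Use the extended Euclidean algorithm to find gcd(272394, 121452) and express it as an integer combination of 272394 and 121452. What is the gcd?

Apply Euclid's algorithm to 272394 and 121452:
272394 = 2*121452 + 29490
121452 = 4*29490 + 3492
29490 = 8*3492 + 1554
3492 = 2*1554 + 384
1554 = 4*384 + 18
384 = 21*18 + 6
18 = 3*6 + 0
gcd(272394, 121452) = 6.
Back-substituting:
6 = 384 − 21·18
6 = −21·1554 + 85·384
6 = 85·3492 − 191·1554
6 = −191·29490 + 1613·3492
6 = 1613·121452 − 6643·29490
6 = −6643·272394 + 14899·121452
So 6 = (-6643)·272394 + (14899)·121452.

6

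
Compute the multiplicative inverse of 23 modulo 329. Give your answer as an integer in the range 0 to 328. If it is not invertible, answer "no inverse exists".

186

Run Euclid on (329, 23):
329 = 14*23 + 7
23 = 3*7 + 2
7 = 3*2 + 1
2 = 2*1 + 0
gcd = 1, so the inverse exists. Back-substitute:
1 = 7 − 3·2
1 = −3·23 + 10·7
1 = 10·329 − 143·23
Hence 23⁻¹ ≡ -143 ≡ 186 (mod 329).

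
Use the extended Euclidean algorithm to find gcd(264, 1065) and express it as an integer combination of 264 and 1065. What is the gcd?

Euclidean algorithm:
1065 = 4·264 + 9
264 = 29·9 + 3
9 = 3·3 + 0
gcd(264, 1065) = 3.
Working backward:
3 = 264 − 29·9
3 = −29·1065 + 117·264
So 3 = (-29)·1065 + (117)·264.

3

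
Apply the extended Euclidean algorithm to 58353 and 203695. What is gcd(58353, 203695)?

Euclidean algorithm:
203695 = 3×58353 + 28636
58353 = 2×28636 + 1081
28636 = 26×1081 + 530
1081 = 2×530 + 21
530 = 25×21 + 5
21 = 4×5 + 1
5 = 5×1 + 0
gcd(58353, 203695) = 1.
Back-substituting:
1 = 21 − 4·5
1 = −4·530 + 101·21
1 = 101·1081 − 206·530
1 = −206·28636 + 5457·1081
1 = 5457·58353 − 11120·28636
1 = −11120·203695 + 38817·58353
So 1 = (-11120)·203695 + (38817)·58353.

1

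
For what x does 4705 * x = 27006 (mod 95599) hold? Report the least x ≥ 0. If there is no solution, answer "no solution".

32739

First find gcd(4705, 95599):
95599 = 20*4705 + 1499
4705 = 3*1499 + 208
1499 = 7*208 + 43
208 = 4*43 + 36
43 = 1*36 + 7
36 = 5*7 + 1
7 = 7*1 + 0
gcd = 1, so a unique solution mod 95599 exists.
Back-substitute for the Bézout coefficients:
1 = 36 − 5·7
1 = −5·43 + 6·36
1 = 6·208 − 29·43
1 = −29·1499 + 209·208
1 = 209·4705 − 656·1499
1 = −656·95599 + 13329·4705
So 4705·(13329) ≡ 1 (mod 95599), giving 4705⁻¹ ≡ 13329.
x ≡ 4705⁻¹·27006 ≡ 13329·27006 ≡ 32739 (mod 95599).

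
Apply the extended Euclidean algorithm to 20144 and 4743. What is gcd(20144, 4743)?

1

Repeated division:
20144 = 4·4743 + 1172
4743 = 4·1172 + 55
1172 = 21·55 + 17
55 = 3·17 + 4
17 = 4·4 + 1
4 = 4·1 + 0
gcd(20144, 4743) = 1.
Working backward:
1 = 17 − 4·4
1 = −4·55 + 13·17
1 = 13·1172 − 277·55
1 = −277·4743 + 1121·1172
1 = 1121·20144 − 4761·4743
So 1 = (1121)·20144 + (-4761)·4743.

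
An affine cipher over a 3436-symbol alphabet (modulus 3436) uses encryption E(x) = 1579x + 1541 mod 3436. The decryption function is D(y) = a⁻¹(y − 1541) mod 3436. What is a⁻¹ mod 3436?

gcd(3436, 1579) by repeated division:
3436 = 2·1579 + 278
1579 = 5·278 + 189
278 = 1·189 + 89
189 = 2·89 + 11
89 = 8·11 + 1
11 = 11·1 + 0
The gcd is 1. Working backward:
1 = 89 − 8·11
1 = −8·189 + 17·89
1 = 17·278 − 25·189
1 = −25·1579 + 142·278
1 = 142·3436 − 309·1579
Hence 1579⁻¹ ≡ -309 ≡ 3127 (mod 3436).

3127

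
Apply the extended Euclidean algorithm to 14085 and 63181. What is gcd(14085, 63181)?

Euclidean algorithm:
63181 = 4×14085 + 6841
14085 = 2×6841 + 403
6841 = 16×403 + 393
403 = 1×393 + 10
393 = 39×10 + 3
10 = 3×3 + 1
3 = 3×1 + 0
gcd(14085, 63181) = 1.
Working backward:
1 = 10 − 3·3
1 = −3·393 + 118·10
1 = 118·403 − 121·393
1 = −121·6841 + 2054·403
1 = 2054·14085 − 4229·6841
1 = −4229·63181 + 18970·14085
So 1 = (-4229)·63181 + (18970)·14085.

1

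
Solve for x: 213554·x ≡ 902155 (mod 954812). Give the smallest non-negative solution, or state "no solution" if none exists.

no solution

gcd(213554, 954812):
954812 = 4×213554 + 100596
213554 = 2×100596 + 12362
100596 = 8×12362 + 1700
12362 = 7×1700 + 462
1700 = 3×462 + 314
462 = 1×314 + 148
314 = 2×148 + 18
148 = 8×18 + 4
18 = 4×4 + 2
4 = 2×2 + 0
gcd = 2, but 2 ∤ 902155, so the congruence has no solution.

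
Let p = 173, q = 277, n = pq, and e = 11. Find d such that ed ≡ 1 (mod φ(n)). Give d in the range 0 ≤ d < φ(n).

φ(n) = (p−1)(q−1) = 172·276 = 47472.
Need d with 11·d ≡ 1 (mod 47472). Apply the extended Euclidean algorithm:
47472 = 4315*11 + 7
11 = 1*7 + 4
7 = 1*4 + 3
4 = 1*3 + 1
3 = 3*1 + 0
Back-substitute:
1 = 4 − 3
1 = −7 + 2·4
1 = 2·11 − 3·7
1 = −3·47472 + 12947·11
So 11·12947 ≡ 1 (mod 47472), hence d = 12947.

12947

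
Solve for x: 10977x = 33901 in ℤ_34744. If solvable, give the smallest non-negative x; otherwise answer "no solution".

First find gcd(10977, 34744):
34744 = 3*10977 + 1813
10977 = 6*1813 + 99
1813 = 18*99 + 31
99 = 3*31 + 6
31 = 5*6 + 1
6 = 6*1 + 0
gcd = 1, so a unique solution mod 34744 exists.
Back-substitute for the Bézout coefficients:
1 = 31 − 5·6
1 = −5·99 + 16·31
1 = 16·1813 − 293·99
1 = −293·10977 + 1774·1813
1 = 1774·34744 − 5615·10977
So 10977·(-5615) ≡ 1 (mod 34744), giving 10977⁻¹ ≡ 29129.
x ≡ 10977⁻¹·33901 ≡ 29129·33901 ≡ 8261 (mod 34744).

8261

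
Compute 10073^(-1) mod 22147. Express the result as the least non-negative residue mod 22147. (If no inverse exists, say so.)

2280

Apply the Euclidean algorithm to 22147 and 10073:
22147 = 2*10073 + 2001
10073 = 5*2001 + 68
2001 = 29*68 + 29
68 = 2*29 + 10
29 = 2*10 + 9
10 = 1*9 + 1
9 = 9*1 + 0
Since gcd(10073, 22147) = 1, back-substitute to write 1 as a combination:
1 = 10 − 9
1 = −29 + 3·10
1 = 3·68 − 7·29
1 = −7·2001 + 206·68
1 = 206·10073 − 1037·2001
1 = −1037·22147 + 2280·10073
So 10073·2280 ≡ 1 (mod 22147).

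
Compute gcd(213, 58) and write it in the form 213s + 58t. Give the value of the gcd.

Euclidean algorithm:
213 = 3×58 + 39
58 = 1×39 + 19
39 = 2×19 + 1
19 = 19×1 + 0
gcd(213, 58) = 1.
Express as a combination:
1 = 39 − 2·19
1 = −2·58 + 3·39
1 = 3·213 − 11·58
So 1 = (3)·213 + (-11)·58.

1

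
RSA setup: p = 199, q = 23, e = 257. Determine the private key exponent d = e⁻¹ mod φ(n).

φ(n) = (p−1)(q−1) = 198·22 = 4356.
Need d with 257·d ≡ 1 (mod 4356). Apply the extended Euclidean algorithm:
4356 = 16×257 + 244
257 = 1×244 + 13
244 = 18×13 + 10
13 = 1×10 + 3
10 = 3×3 + 1
3 = 3×1 + 0
Back-substitute:
1 = 10 − 3·3
1 = −3·13 + 4·10
1 = 4·244 − 75·13
1 = −75·257 + 79·244
1 = 79·4356 − 1339·257
So 257·(-1339) ≡ 1 (mod 4356), hence d ≡ -1339 ≡ 3017 (mod 4356).

3017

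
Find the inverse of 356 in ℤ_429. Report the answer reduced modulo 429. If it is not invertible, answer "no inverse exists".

47

Run Euclid on (429, 356):
429 = 1*356 + 73
356 = 4*73 + 64
73 = 1*64 + 9
64 = 7*9 + 1
9 = 9*1 + 0
Since gcd(356, 429) = 1, back-substitute to write 1 as a combination:
1 = 64 − 7·9
1 = −7·73 + 8·64
1 = 8·356 − 39·73
1 = −39·429 + 47·356
So 356·47 ≡ 1 (mod 429).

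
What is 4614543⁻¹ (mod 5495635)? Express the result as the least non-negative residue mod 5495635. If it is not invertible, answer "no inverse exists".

1849927

Run Euclid on (5495635, 4614543):
5495635 = 1*4614543 + 881092
4614543 = 5*881092 + 209083
881092 = 4*209083 + 44760
209083 = 4*44760 + 30043
44760 = 1*30043 + 14717
30043 = 2*14717 + 609
14717 = 24*609 + 101
609 = 6*101 + 3
101 = 33*3 + 2
3 = 1*2 + 1
2 = 2*1 + 0
The gcd is 1. Working backward:
1 = 3 − 2
1 = −101 + 34·3
1 = 34·609 − 205·101
1 = −205·14717 + 4954·609
1 = 4954·30043 − 10113·14717
1 = −10113·44760 + 15067·30043
1 = 15067·209083 − 70381·44760
1 = −70381·881092 + 296591·209083
1 = 296591·4614543 − 1553336·881092
1 = −1553336·5495635 + 1849927·4614543
So 4614543·1849927 ≡ 1 (mod 5495635).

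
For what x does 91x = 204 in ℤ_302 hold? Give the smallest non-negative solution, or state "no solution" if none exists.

First find gcd(91, 302):
302 = 3·91 + 29
91 = 3·29 + 4
29 = 7·4 + 1
4 = 4·1 + 0
gcd = 1, so a unique solution mod 302 exists.
Back-substitute for the Bézout coefficients:
1 = 29 − 7·4
1 = −7·91 + 22·29
1 = 22·302 − 73·91
So 91·(-73) ≡ 1 (mod 302), giving 91⁻¹ ≡ 229.
x ≡ 91⁻¹·204 ≡ 229·204 ≡ 208 (mod 302).

208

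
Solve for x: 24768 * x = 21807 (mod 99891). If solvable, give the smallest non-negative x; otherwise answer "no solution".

1723

First find gcd(24768, 99891):
99891 = 4×24768 + 819
24768 = 30×819 + 198
819 = 4×198 + 27
198 = 7×27 + 9
27 = 3×9 + 0
gcd = 9 and 9 | 21807, so solutions exist. Divide through by 9: 2752x ≡ 2423 (mod 11099).
Now find 2752⁻¹ mod 11099:
11099 = 4*2752 + 91
2752 = 30*91 + 22
91 = 4*22 + 3
22 = 7*3 + 1
3 = 3*1 + 0
Back-substitute:
1 = 22 − 7·3
1 = −7·91 + 29·22
1 = 29·2752 − 877·91
1 = −877·11099 + 3537·2752
So 2752⁻¹ ≡ 3537 (mod 11099).
Then x ≡ 3537·2423 ≡ 1723 (mod 11099); the smallest non-negative solution is x = 1723.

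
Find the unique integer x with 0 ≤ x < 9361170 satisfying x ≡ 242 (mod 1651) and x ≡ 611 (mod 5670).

Write x = 242 + 1651·k. Then 1651·k ≡ 611 − 242 ≡ 369 (mod 5670).
Need 1651⁻¹ mod 5670. Extended Euclid on (5670, 1651):
5670 = 3×1651 + 717
1651 = 2×717 + 217
717 = 3×217 + 66
217 = 3×66 + 19
66 = 3×19 + 9
19 = 2×9 + 1
9 = 9×1 + 0
Back-substitute:
1 = 19 − 2·9
1 = −2·66 + 7·19
1 = 7·217 − 23·66
1 = −23·717 + 76·217
1 = 76·1651 − 175·717
1 = −175·5670 + 601·1651
1651⁻¹ ≡ 601 (mod 5670), so k ≡ 601·369 ≡ 639 (mod 5670).
x = 242 + 1651·639 = 1055231.

1055231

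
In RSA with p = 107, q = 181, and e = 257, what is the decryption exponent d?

2153

φ(n) = (p−1)(q−1) = 106·180 = 19080.
Need d with 257·d ≡ 1 (mod 19080). Apply the extended Euclidean algorithm:
19080 = 74·257 + 62
257 = 4·62 + 9
62 = 6·9 + 8
9 = 1·8 + 1
8 = 8·1 + 0
Back-substitute:
1 = 9 − 8
1 = −62 + 7·9
1 = 7·257 − 29·62
1 = −29·19080 + 2153·257
So 257·2153 ≡ 1 (mod 19080), hence d = 2153.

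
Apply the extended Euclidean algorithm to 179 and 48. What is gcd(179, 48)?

Repeated division:
179 = 3·48 + 35
48 = 1·35 + 13
35 = 2·13 + 9
13 = 1·9 + 4
9 = 2·4 + 1
4 = 4·1 + 0
gcd(179, 48) = 1.
Back-substituting:
1 = 9 − 2·4
1 = −2·13 + 3·9
1 = 3·35 − 8·13
1 = −8·48 + 11·35
1 = 11·179 − 41·48
So 1 = (11)·179 + (-41)·48.

1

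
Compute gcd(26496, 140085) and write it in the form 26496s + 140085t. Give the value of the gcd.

9

Apply Euclid's algorithm to 140085 and 26496:
140085 = 5*26496 + 7605
26496 = 3*7605 + 3681
7605 = 2*3681 + 243
3681 = 15*243 + 36
243 = 6*36 + 27
36 = 1*27 + 9
27 = 3*9 + 0
gcd(26496, 140085) = 9.
Back-substituting:
9 = 36 − 27
9 = −243 + 7·36
9 = 7·3681 − 106·243
9 = −106·7605 + 219·3681
9 = 219·26496 − 763·7605
9 = −763·140085 + 4034·26496
So 9 = (-763)·140085 + (4034)·26496.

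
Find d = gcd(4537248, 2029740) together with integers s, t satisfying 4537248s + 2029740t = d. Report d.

12

Repeated division:
4537248 = 2·2029740 + 477768
2029740 = 4·477768 + 118668
477768 = 4·118668 + 3096
118668 = 38·3096 + 1020
3096 = 3·1020 + 36
1020 = 28·36 + 12
36 = 3·12 + 0
gcd(4537248, 2029740) = 12.
Express as a combination:
12 = 1020 − 28·36
12 = −28·3096 + 85·1020
12 = 85·118668 − 3258·3096
12 = −3258·477768 + 13117·118668
12 = 13117·2029740 − 55726·477768
12 = −55726·4537248 + 124569·2029740
So 12 = (-55726)·4537248 + (124569)·2029740.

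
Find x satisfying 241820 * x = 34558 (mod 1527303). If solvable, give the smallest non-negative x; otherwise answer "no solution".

1331726

First find gcd(241820, 1527303):
1527303 = 6·241820 + 76383
241820 = 3·76383 + 12671
76383 = 6·12671 + 357
12671 = 35·357 + 176
357 = 2·176 + 5
176 = 35·5 + 1
5 = 5·1 + 0
gcd = 1, so a unique solution mod 1527303 exists.
Back-substitute for the Bézout coefficients:
1 = 176 − 35·5
1 = −35·357 + 71·176
1 = 71·12671 − 2520·357
1 = −2520·76383 + 15191·12671
1 = 15191·241820 − 48093·76383
1 = −48093·1527303 + 303749·241820
So 241820·(303749) ≡ 1 (mod 1527303), giving 241820⁻¹ ≡ 303749.
x ≡ 241820⁻¹·34558 ≡ 303749·34558 ≡ 1331726 (mod 1527303).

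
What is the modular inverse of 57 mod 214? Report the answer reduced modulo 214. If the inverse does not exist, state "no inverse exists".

199

Extended Euclidean algorithm:
214 = 3·57 + 43
57 = 1·43 + 14
43 = 3·14 + 1
14 = 14·1 + 0
The gcd is 1. Working backward:
1 = 43 − 3·14
1 = −3·57 + 4·43
1 = 4·214 − 15·57
So 57·(-15) ≡ 1 (mod 214), and -15 ≡ 199 (mod 214).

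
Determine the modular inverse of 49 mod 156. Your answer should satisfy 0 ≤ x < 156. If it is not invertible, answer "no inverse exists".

121

gcd(156, 49) by repeated division:
156 = 3*49 + 9
49 = 5*9 + 4
9 = 2*4 + 1
4 = 4*1 + 0
The gcd is 1. Working backward:
1 = 9 − 2·4
1 = −2·49 + 11·9
1 = 11·156 − 35·49
Thus 49·(-35) ≡ 1 (mod 156); reducing, -35 mod 156 = 121.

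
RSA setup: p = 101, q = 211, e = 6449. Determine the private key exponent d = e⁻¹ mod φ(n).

φ(n) = (p−1)(q−1) = 100·210 = 21000.
Need d with 6449·d ≡ 1 (mod 21000). Apply the extended Euclidean algorithm:
21000 = 3×6449 + 1653
6449 = 3×1653 + 1490
1653 = 1×1490 + 163
1490 = 9×163 + 23
163 = 7×23 + 2
23 = 11×2 + 1
2 = 2×1 + 0
Back-substitute:
1 = 23 − 11·2
1 = −11·163 + 78·23
1 = 78·1490 − 713·163
1 = −713·1653 + 791·1490
1 = 791·6449 − 3086·1653
1 = −3086·21000 + 10049·6449
So 6449·10049 ≡ 1 (mod 21000), hence d = 10049.

10049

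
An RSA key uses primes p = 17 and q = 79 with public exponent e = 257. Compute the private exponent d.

641

φ(n) = (p−1)(q−1) = 16·78 = 1248.
Need d with 257·d ≡ 1 (mod 1248). Apply the extended Euclidean algorithm:
1248 = 4·257 + 220
257 = 1·220 + 37
220 = 5·37 + 35
37 = 1·35 + 2
35 = 17·2 + 1
2 = 2·1 + 0
Back-substitute:
1 = 35 − 17·2
1 = −17·37 + 18·35
1 = 18·220 − 107·37
1 = −107·257 + 125·220
1 = 125·1248 − 607·257
So 257·(-607) ≡ 1 (mod 1248), hence d ≡ -607 ≡ 641 (mod 1248).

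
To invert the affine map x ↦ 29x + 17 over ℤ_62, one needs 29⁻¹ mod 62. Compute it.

15

Apply the Euclidean algorithm to 62 and 29:
62 = 2·29 + 4
29 = 7·4 + 1
4 = 4·1 + 0
The gcd is 1. Working backward:
1 = 29 − 7·4
1 = −7·62 + 15·29
So 29·15 ≡ 1 (mod 62).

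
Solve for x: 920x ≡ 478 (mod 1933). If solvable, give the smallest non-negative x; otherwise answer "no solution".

First find gcd(920, 1933):
1933 = 2×920 + 93
920 = 9×93 + 83
93 = 1×83 + 10
83 = 8×10 + 3
10 = 3×3 + 1
3 = 3×1 + 0
gcd = 1, so a unique solution mod 1933 exists.
Back-substitute for the Bézout coefficients:
1 = 10 − 3·3
1 = −3·83 + 25·10
1 = 25·93 − 28·83
1 = −28·920 + 277·93
1 = 277·1933 − 582·920
So 920·(-582) ≡ 1 (mod 1933), giving 920⁻¹ ≡ 1351.
x ≡ 920⁻¹·478 ≡ 1351·478 ≡ 156 (mod 1933).

156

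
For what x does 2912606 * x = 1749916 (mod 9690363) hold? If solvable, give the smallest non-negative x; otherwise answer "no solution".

First find gcd(2912606, 9690363):
9690363 = 3*2912606 + 952545
2912606 = 3*952545 + 54971
952545 = 17*54971 + 18038
54971 = 3*18038 + 857
18038 = 21*857 + 41
857 = 20*41 + 37
41 = 1*37 + 4
37 = 9*4 + 1
4 = 4*1 + 0
gcd = 1, so a unique solution mod 9690363 exists.
Back-substitute for the Bézout coefficients:
1 = 37 − 9·4
1 = −9·41 + 10·37
1 = 10·857 − 209·41
1 = −209·18038 + 4399·857
1 = 4399·54971 − 13406·18038
1 = −13406·952545 + 232301·54971
1 = 232301·2912606 − 710309·952545
1 = −710309·9690363 + 2363228·2912606
So 2912606·(2363228) ≡ 1 (mod 9690363), giving 2912606⁻¹ ≡ 2363228.
x ≡ 2912606⁻¹·1749916 ≡ 2363228·1749916 ≡ 865331 (mod 9690363).

865331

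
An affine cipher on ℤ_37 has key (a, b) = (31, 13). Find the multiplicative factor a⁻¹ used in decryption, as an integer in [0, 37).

6

Extended Euclidean algorithm:
37 = 1·31 + 6
31 = 5·6 + 1
6 = 6·1 + 0
gcd = 1, so the inverse exists. Back-substitute:
1 = 31 − 5·6
1 = −5·37 + 6·31
So 31·6 ≡ 1 (mod 37).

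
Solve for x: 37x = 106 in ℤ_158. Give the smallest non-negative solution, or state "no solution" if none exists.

84

First find gcd(37, 158):
158 = 4·37 + 10
37 = 3·10 + 7
10 = 1·7 + 3
7 = 2·3 + 1
3 = 3·1 + 0
gcd = 1, so a unique solution mod 158 exists.
Back-substitute for the Bézout coefficients:
1 = 7 − 2·3
1 = −2·10 + 3·7
1 = 3·37 − 11·10
1 = −11·158 + 47·37
So 37·(47) ≡ 1 (mod 158), giving 37⁻¹ ≡ 47.
x ≡ 37⁻¹·106 ≡ 47·106 ≡ 84 (mod 158).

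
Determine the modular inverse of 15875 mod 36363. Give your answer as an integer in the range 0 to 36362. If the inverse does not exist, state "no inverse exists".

gcd(36363, 15875) by repeated division:
36363 = 2·15875 + 4613
15875 = 3·4613 + 2036
4613 = 2·2036 + 541
2036 = 3·541 + 413
541 = 1·413 + 128
413 = 3·128 + 29
128 = 4·29 + 12
29 = 2·12 + 5
12 = 2·5 + 2
5 = 2·2 + 1
2 = 2·1 + 0
Since gcd(15875, 36363) = 1, back-substitute to write 1 as a combination:
1 = 5 − 2·2
1 = −2·12 + 5·5
1 = 5·29 − 12·12
1 = −12·128 + 53·29
1 = 53·413 − 171·128
1 = −171·541 + 224·413
1 = 224·2036 − 843·541
1 = −843·4613 + 1910·2036
1 = 1910·15875 − 6573·4613
1 = −6573·36363 + 15056·15875
So 15875·15056 ≡ 1 (mod 36363).

15056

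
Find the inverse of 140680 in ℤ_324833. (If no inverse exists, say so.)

69139

Run Euclid on (324833, 140680):
324833 = 2×140680 + 43473
140680 = 3×43473 + 10261
43473 = 4×10261 + 2429
10261 = 4×2429 + 545
2429 = 4×545 + 249
545 = 2×249 + 47
249 = 5×47 + 14
47 = 3×14 + 5
14 = 2×5 + 4
5 = 1×4 + 1
4 = 4×1 + 0
Since gcd(140680, 324833) = 1, back-substitute to write 1 as a combination:
1 = 5 − 4
1 = −14 + 3·5
1 = 3·47 − 10·14
1 = −10·249 + 53·47
1 = 53·545 − 116·249
1 = −116·2429 + 517·545
1 = 517·10261 − 2184·2429
1 = −2184·43473 + 9253·10261
1 = 9253·140680 − 29943·43473
1 = −29943·324833 + 69139·140680
So 140680·69139 ≡ 1 (mod 324833).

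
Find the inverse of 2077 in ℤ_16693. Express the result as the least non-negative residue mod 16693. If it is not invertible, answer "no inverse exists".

gcd(16693, 2077) by repeated division:
16693 = 8×2077 + 77
2077 = 26×77 + 75
77 = 1×75 + 2
75 = 37×2 + 1
2 = 2×1 + 0
Since gcd(2077, 16693) = 1, back-substitute to write 1 as a combination:
1 = 75 − 37·2
1 = −37·77 + 38·75
1 = 38·2077 − 1025·77
1 = −1025·16693 + 8238·2077
So 2077·8238 ≡ 1 (mod 16693).

8238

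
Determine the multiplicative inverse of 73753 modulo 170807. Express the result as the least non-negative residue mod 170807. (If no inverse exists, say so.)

gcd(170807, 73753) by repeated division:
170807 = 2*73753 + 23301
73753 = 3*23301 + 3850
23301 = 6*3850 + 201
3850 = 19*201 + 31
201 = 6*31 + 15
31 = 2*15 + 1
15 = 15*1 + 0
The gcd is 1. Working backward:
1 = 31 − 2·15
1 = −2·201 + 13·31
1 = 13·3850 − 249·201
1 = −249·23301 + 1507·3850
1 = 1507·73753 − 4770·23301
1 = −4770·170807 + 11047·73753
So 73753·11047 ≡ 1 (mod 170807).

11047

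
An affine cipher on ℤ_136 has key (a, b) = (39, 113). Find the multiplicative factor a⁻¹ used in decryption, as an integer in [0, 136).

Extended Euclidean algorithm:
136 = 3×39 + 19
39 = 2×19 + 1
19 = 19×1 + 0
Since gcd(39, 136) = 1, back-substitute to write 1 as a combination:
1 = 39 − 2·19
1 = −2·136 + 7·39
So 39·7 ≡ 1 (mod 136).

7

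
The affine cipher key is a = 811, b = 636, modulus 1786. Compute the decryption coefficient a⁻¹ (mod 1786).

Run Euclid on (1786, 811):
1786 = 2·811 + 164
811 = 4·164 + 155
164 = 1·155 + 9
155 = 17·9 + 2
9 = 4·2 + 1
2 = 2·1 + 0
gcd = 1, so the inverse exists. Back-substitute:
1 = 9 − 4·2
1 = −4·155 + 69·9
1 = 69·164 − 73·155
1 = −73·811 + 361·164
1 = 361·1786 − 795·811
Hence 811⁻¹ ≡ -795 ≡ 991 (mod 1786).

991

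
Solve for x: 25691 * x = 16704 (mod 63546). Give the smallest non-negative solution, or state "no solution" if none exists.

23046

First find gcd(25691, 63546):
63546 = 2×25691 + 12164
25691 = 2×12164 + 1363
12164 = 8×1363 + 1260
1363 = 1×1260 + 103
1260 = 12×103 + 24
103 = 4×24 + 7
24 = 3×7 + 3
7 = 2×3 + 1
3 = 3×1 + 0
gcd = 1, so a unique solution mod 63546 exists.
Back-substitute for the Bézout coefficients:
1 = 7 − 2·3
1 = −2·24 + 7·7
1 = 7·103 − 30·24
1 = −30·1260 + 367·103
1 = 367·1363 − 397·1260
1 = −397·12164 + 3543·1363
1 = 3543·25691 − 7483·12164
1 = −7483·63546 + 18509·25691
So 25691·(18509) ≡ 1 (mod 63546), giving 25691⁻¹ ≡ 18509.
x ≡ 25691⁻¹·16704 ≡ 18509·16704 ≡ 23046 (mod 63546).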